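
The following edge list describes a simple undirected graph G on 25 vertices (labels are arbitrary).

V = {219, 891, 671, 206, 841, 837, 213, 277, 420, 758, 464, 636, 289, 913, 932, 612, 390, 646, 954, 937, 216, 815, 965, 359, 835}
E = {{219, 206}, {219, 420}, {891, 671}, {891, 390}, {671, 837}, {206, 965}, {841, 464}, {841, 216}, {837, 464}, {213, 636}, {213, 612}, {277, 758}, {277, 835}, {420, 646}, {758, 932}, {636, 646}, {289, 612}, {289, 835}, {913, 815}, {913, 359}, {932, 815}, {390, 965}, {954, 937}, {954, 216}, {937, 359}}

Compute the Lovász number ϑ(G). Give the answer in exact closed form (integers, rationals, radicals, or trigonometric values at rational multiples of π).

N(612) = {213, 289}, |N(612)| = 2.
Vertex 815 has 2 neighbors: 913, 932.
Vertex 891 has 2 neighbors: 671, 390.
deg(277) = 2; N(277) = {758, 835}.
deg(v) = 2 for all v (|V|=25); connected 2-regular on 25 ⇒ C_{25}.
A has 13 distinct eigenvalues ≈ [2.0, 1.93717, 1.75261, 1.45794, 1.07165, 0.61803, 0.12558, -0.37476, -0.85156, -1.27485, -1.61803, -1.85955, -1.98423].
Lovász: ϑ = −25(-2*cos(pi/25))/(2+-(-1)*2*cos(pi/25)) = 25*cos(pi/25)/(cos(pi/25) + 1).
≈ 12.450522 (to 6 d.p.).
12 ≤ 25*cos(pi/25)/(cos(pi/25) + 1) ≤ 13: both strict.

25*cos(pi/25)/(cos(pi/25) + 1)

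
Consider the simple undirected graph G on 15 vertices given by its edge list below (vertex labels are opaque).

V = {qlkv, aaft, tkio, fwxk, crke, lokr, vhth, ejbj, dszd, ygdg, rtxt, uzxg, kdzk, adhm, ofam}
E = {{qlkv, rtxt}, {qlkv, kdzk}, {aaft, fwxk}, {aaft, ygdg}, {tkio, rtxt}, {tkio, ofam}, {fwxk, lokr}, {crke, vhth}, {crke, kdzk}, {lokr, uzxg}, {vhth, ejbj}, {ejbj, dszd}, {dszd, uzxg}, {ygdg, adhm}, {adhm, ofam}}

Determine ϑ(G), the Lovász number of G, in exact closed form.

N(ejbj) = {vhth, dszd}, |N(ejbj)| = 2.
Vertex tkio has 2 neighbors: rtxt, ofam.
N(lokr) = {fwxk, uzxg}, |N(lokr)| = 2.
N(ygdg) = {aaft, adhm}, |N(ygdg)| = 2.
deg(v) = 2 for all v (|V|=15); a single 15-cycle (edge-transitive).
spec(A) ≈ [2.0, 1.82709, 1.33826, 0.61803, -0.20906, -1.0, -1.61803, -1.9563] (distinct, 5 d.p.).
ϑ = −N·λ_min/(λ_max−λ_min) = −15·(-2*cos(pi/15))/(2−(-2*cos(pi/15))) = 15*cos(pi/15)/(cos(pi/15) + 1).
= 7.41715… (decimal).
Lovász sandwich 7 ≤ 15*cos(pi/15)/(cos(pi/15) + 1) ≤ 8: both strict.

15*cos(pi/15)/(cos(pi/15) + 1)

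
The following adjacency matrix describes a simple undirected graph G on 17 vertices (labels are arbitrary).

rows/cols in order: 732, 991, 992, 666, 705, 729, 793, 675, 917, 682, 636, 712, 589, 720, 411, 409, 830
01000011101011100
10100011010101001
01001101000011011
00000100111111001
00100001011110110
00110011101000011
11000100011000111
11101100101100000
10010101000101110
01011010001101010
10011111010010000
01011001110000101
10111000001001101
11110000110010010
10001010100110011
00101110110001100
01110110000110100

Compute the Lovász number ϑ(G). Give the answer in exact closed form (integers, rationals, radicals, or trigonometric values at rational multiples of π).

sqrt(17)

Vertex 712 has 8 neighbors: 991, 666, 705, 675, 917, 682, 411, 830.
deg(732) = 8; N(732) = {991, 793, 675, 917, 636, 589, 720, 411}.
deg(729) = 8; N(729) = {992, 666, 793, 675, 917, 636, 409, 830}.
deg(409) = 8; N(409) = {992, 705, 729, 793, 917, 682, 720, 411}.
deg(v) = 8 for all v (|V|=17); SR(17,8,3,4) — a Paley graph.
A has 3 distinct eigenvalues ≈ [8.0, 1.562, -2.562].
With N=17: ϑ(G) = 17·(-(-sqrt(17)/2 - 1/2))/(8−(-sqrt(17)/2 - 1/2)) = sqrt(17).
≈ 4.123105626 (to 9 d.p.).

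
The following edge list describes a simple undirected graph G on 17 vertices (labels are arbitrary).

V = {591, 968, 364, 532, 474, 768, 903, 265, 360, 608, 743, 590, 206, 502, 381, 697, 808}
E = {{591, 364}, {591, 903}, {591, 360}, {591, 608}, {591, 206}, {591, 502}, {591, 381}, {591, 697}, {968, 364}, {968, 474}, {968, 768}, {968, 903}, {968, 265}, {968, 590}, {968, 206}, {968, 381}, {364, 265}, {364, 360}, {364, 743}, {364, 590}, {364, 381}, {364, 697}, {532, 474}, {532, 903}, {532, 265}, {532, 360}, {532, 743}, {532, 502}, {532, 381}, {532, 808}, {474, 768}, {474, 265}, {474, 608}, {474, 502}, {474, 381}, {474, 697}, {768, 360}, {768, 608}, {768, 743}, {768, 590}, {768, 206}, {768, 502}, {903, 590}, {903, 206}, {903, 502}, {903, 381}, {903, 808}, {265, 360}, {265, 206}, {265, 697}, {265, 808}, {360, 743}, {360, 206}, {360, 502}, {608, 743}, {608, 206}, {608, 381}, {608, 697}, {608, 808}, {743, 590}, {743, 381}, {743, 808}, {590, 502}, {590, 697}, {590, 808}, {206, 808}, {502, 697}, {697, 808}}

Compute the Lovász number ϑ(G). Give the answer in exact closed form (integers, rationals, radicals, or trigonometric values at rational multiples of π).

deg(265) = 8; N(265) = {968, 364, 532, 474, 360, 206, 697, 808}.
Vertex 381 has 8 neighbors: 591, 968, 364, 532, 474, 903, 608, 743.
deg(360) = 8; N(360) = {591, 364, 532, 768, 265, 743, 206, 502}.
N(591) = {364, 903, 360, 608, 206, 502, 381, 697}, |N(591)| = 8.
Regular of degree 8 on 17 vertices: strongly regular (17,8,3,4).
A has 3 distinct eigenvalues ≈ [8.0, 1.5616, -2.5616].
Lovász: ϑ = −17(-sqrt(17)/2 - 1/2)/(8+-(-sqrt(17)/2 - 1/2)) = sqrt(17).
ϑ(G) ≈ 4.123106.

sqrt(17)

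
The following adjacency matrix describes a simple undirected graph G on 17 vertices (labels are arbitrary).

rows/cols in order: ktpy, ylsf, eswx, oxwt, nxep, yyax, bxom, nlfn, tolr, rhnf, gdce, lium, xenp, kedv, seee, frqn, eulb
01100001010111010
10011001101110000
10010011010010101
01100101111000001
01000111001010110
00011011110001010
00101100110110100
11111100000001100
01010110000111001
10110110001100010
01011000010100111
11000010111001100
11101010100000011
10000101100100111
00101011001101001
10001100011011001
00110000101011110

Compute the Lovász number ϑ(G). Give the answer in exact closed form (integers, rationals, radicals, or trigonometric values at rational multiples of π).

sqrt(17)

deg(kedv) = 8; N(kedv) = {ktpy, yyax, nlfn, tolr, lium, seee, frqn, eulb}.
deg(seee) = 8; N(seee) = {eswx, nxep, bxom, nlfn, gdce, lium, kedv, eulb}.
Vertex nlfn has 8 neighbors: ktpy, ylsf, eswx, oxwt, nxep, yyax, kedv, seee.
deg(tolr) = 8; N(tolr) = {ylsf, oxwt, yyax, bxom, lium, xenp, kedv, eulb}.
17-vertex 8-regular graph: strongly regular (17,8,3,4).
spec(A) ≈ [8.0, 1.561553, -2.561553] (distinct, 6 d.p.).
Lovász (edge-transitive): ϑ = −17·(-sqrt(17)/2 - 1/2)/((8)−(-sqrt(17)/2 - 1/2)) = sqrt(17).
ϑ(G) ≈ 4.1231.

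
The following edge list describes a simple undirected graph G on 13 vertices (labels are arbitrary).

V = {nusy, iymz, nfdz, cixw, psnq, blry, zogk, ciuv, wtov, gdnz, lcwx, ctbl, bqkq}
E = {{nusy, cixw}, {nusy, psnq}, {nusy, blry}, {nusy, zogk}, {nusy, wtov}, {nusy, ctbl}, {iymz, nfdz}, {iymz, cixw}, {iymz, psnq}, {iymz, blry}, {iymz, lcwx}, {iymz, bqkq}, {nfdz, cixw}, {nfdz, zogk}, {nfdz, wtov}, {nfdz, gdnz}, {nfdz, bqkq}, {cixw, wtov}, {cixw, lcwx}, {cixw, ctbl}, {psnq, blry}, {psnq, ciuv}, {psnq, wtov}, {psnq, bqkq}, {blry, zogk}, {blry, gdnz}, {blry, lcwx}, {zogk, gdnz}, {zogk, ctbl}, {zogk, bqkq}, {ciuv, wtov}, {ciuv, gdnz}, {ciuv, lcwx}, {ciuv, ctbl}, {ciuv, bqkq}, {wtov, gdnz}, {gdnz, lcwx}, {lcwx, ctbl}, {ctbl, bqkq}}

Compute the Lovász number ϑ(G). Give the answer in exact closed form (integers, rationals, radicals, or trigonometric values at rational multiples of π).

Vertex nusy has 6 neighbors: cixw, psnq, blry, zogk, wtov, ctbl.
deg(wtov) = 6; N(wtov) = {nusy, nfdz, cixw, psnq, ciuv, gdnz}.
N(blry) = {nusy, iymz, psnq, zogk, gdnz, lcwx}, |N(blry)| = 6.
N(gdnz) = {nfdz, blry, zogk, ciuv, wtov, lcwx}, |N(gdnz)| = 6.
Regular of degree 6 on 13 vertices: strongly regular (13,6,2,3).
Distinct eigenvalues (to 3 d.p.): [6.0, 1.303, -2.303].
Lovász: ϑ = −13(-sqrt(13)/2 - 1/2)/(6+-(-sqrt(13)/2 - 1/2)) = sqrt(13).
= 3.605551275… (decimal).

sqrt(13)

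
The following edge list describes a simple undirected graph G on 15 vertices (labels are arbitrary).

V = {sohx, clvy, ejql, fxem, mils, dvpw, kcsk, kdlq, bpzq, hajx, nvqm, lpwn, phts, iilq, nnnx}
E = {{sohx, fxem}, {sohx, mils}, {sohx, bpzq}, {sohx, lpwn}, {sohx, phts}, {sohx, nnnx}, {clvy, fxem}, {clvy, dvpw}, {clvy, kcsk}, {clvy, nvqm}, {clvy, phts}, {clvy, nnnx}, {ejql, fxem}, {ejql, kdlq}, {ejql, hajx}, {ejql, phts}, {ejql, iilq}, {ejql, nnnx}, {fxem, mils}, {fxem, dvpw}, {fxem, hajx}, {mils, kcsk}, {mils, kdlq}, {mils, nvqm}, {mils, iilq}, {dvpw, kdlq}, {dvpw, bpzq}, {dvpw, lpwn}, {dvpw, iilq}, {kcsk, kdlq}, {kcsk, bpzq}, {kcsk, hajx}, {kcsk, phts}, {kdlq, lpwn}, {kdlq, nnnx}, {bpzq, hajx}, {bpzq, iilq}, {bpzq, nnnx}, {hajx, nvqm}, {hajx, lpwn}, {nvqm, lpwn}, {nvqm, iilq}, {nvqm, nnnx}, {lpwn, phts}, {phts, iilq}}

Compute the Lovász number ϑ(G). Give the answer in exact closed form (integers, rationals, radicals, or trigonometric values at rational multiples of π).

deg(sohx) = 6; N(sohx) = {fxem, mils, bpzq, lpwn, phts, nnnx}.
Vertex nnnx has 6 neighbors: sohx, clvy, ejql, kdlq, bpzq, nvqm.
deg(clvy) = 6; N(clvy) = {fxem, dvpw, kcsk, nvqm, phts, nnnx}.
N(dvpw) = {clvy, fxem, kdlq, bpzq, lpwn, iilq}, |N(dvpw)| = 6.
Regular of degree 6 on 15 vertices: this is K(6,2), the Kneser graph.
The 3 distinct eigenvalues: [6.0, 1.0, -3.0].
λ_max=6, λ_min=-3; ϑ = −15·λ_min/(λ_max−λ_min) = 5.
Numerically 5.0000.

5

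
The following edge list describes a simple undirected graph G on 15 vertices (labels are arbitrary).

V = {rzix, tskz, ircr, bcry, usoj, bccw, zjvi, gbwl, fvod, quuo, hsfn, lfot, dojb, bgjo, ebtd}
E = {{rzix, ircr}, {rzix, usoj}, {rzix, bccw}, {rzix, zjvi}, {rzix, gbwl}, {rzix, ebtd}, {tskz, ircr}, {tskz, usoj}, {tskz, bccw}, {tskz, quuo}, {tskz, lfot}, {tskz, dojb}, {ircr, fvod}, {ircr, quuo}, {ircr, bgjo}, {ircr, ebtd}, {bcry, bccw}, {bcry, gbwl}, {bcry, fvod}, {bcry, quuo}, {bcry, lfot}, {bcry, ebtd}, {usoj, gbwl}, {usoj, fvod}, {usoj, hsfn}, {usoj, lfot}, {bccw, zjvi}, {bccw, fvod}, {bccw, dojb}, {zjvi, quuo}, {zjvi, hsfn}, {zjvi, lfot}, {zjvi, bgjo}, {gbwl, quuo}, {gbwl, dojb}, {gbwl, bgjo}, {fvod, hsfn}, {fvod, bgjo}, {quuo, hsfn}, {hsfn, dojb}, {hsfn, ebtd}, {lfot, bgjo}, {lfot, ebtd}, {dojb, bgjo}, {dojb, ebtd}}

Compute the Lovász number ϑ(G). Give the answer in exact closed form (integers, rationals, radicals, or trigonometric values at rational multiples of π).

5

deg(hsfn) = 6; N(hsfn) = {usoj, zjvi, fvod, quuo, dojb, ebtd}.
Vertex gbwl has 6 neighbors: rzix, bcry, usoj, quuo, dojb, bgjo.
deg(bccw) = 6; N(bccw) = {rzix, tskz, bcry, zjvi, fvod, dojb}.
deg(quuo) = 6; N(quuo) = {tskz, ircr, bcry, zjvi, gbwl, hsfn}.
Regular of degree 6 on 15 vertices: Kneser-type, 2-subsets of [6].
Distinct eigenvalues (to 5 d.p.): [6.0, 1.0, -3.0].
λ_max=6, λ_min=-3; ϑ = −15·λ_min/(λ_max−λ_min) = 5.
ϑ(G) ≈ 5.0000.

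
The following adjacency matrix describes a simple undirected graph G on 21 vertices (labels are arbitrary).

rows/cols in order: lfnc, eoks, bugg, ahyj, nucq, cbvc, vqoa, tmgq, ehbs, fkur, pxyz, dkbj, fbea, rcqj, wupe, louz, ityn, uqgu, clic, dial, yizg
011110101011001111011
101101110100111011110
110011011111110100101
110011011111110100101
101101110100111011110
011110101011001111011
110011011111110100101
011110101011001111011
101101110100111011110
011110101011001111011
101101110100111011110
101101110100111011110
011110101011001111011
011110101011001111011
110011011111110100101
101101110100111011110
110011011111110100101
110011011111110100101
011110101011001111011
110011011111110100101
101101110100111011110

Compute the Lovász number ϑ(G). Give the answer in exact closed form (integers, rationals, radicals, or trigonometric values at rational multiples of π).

N(bugg) = {lfnc, eoks, nucq, cbvc, tmgq, ehbs, fkur, pxyz, dkbj, fbea, rcqj, louz, clic, yizg}, |N(bugg)| = 14.
deg(louz) = 14; N(louz) = {lfnc, bugg, ahyj, cbvc, vqoa, tmgq, fkur, fbea, rcqj, wupe, ityn, uqgu, clic, dial}.
N(wupe) = {lfnc, eoks, nucq, cbvc, tmgq, ehbs, fkur, pxyz, dkbj, fbea, rcqj, louz, clic, yizg}, |N(wupe)| = 14.
N(cbvc) = {eoks, bugg, ahyj, nucq, vqoa, ehbs, pxyz, dkbj, wupe, louz, ityn, uqgu, dial, yizg}, |N(cbvc)| = 14.
Complete 3-partite, parts [7, 7, 7]: perfect, ϑ = α = 7.
ϑ(G) ≈ 7.000000.
Lovász sandwich 7 ≤ 7 ≤ 7: collapsed.

7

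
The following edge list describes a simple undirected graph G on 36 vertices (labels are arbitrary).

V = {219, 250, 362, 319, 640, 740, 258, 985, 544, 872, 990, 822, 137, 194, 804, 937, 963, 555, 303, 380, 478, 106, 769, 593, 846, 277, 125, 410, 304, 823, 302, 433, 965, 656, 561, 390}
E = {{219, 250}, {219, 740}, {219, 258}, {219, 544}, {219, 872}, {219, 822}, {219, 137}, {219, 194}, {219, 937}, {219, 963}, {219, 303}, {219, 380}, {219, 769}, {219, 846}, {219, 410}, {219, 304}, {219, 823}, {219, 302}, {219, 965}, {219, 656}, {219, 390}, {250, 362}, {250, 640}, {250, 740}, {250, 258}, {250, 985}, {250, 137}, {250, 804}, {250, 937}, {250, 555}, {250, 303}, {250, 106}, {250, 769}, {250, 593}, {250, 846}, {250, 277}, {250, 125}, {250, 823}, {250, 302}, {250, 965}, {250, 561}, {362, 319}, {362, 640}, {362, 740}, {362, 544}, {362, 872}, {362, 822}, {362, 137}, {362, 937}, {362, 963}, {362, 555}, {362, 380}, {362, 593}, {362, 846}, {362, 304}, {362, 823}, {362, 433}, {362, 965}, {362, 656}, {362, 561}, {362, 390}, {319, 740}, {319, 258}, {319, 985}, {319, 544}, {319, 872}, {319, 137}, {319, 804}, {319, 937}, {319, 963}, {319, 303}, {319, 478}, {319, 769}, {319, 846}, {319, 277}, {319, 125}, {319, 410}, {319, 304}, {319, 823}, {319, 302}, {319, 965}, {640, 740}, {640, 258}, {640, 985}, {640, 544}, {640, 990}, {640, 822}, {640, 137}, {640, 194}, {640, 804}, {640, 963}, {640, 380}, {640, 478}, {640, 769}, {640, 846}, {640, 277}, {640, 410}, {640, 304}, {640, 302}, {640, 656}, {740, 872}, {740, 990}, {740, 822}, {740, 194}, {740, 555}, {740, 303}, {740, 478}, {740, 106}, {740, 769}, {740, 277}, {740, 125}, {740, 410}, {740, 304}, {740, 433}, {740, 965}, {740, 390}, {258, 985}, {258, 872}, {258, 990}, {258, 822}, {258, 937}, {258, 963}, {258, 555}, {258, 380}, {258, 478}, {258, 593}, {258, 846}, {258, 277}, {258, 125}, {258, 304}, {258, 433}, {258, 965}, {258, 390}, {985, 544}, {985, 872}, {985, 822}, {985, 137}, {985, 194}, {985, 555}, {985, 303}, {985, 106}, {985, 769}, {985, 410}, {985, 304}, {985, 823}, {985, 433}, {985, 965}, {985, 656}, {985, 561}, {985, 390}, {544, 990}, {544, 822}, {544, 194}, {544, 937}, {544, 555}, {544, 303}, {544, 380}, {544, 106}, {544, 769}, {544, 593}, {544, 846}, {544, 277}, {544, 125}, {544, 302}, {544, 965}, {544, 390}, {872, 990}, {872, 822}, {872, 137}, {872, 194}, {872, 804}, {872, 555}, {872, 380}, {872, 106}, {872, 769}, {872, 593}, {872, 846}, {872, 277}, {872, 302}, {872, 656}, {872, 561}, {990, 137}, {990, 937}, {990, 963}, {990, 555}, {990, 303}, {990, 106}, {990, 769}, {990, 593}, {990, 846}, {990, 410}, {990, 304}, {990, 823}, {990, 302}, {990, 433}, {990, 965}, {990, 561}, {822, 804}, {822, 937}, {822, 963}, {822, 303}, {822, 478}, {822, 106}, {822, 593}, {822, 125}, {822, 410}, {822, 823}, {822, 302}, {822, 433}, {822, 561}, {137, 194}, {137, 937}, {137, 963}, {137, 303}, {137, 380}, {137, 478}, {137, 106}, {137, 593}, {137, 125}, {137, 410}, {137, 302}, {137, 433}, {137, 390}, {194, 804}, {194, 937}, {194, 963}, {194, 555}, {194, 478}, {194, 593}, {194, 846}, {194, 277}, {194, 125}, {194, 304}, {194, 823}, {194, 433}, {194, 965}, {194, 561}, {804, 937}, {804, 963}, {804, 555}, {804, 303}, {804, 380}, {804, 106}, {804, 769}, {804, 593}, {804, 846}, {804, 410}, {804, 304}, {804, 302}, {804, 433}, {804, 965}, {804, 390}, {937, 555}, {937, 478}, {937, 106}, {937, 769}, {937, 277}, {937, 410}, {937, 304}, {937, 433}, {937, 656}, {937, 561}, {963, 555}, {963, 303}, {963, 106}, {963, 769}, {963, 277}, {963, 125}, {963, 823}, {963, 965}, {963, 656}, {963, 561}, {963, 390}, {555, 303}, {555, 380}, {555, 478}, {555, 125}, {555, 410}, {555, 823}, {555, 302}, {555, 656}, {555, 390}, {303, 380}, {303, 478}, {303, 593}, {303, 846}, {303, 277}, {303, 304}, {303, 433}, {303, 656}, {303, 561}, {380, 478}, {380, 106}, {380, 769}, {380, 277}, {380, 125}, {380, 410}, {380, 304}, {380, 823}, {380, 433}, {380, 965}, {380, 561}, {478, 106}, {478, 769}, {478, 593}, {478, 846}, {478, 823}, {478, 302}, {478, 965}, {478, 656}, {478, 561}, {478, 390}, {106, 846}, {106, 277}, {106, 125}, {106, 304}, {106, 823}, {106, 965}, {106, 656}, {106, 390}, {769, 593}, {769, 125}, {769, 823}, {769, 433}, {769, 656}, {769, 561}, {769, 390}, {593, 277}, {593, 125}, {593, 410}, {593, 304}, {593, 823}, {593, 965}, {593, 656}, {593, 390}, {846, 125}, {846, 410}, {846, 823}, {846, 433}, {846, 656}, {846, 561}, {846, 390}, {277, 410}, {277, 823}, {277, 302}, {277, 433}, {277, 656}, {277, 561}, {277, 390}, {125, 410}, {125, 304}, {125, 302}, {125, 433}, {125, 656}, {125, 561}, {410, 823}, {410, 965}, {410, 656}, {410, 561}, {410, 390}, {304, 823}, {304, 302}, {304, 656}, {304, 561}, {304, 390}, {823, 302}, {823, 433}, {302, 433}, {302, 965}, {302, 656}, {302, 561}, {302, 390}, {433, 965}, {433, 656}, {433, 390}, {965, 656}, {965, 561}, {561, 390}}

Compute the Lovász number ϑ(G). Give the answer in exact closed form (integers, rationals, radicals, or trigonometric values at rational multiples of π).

Vertex 304 has 21 neighbors: 219, 362, 319, 640, 740, 258, 985, 990, 194, 804, 937, 303, 380, 106, 593, 125, 823, 302, 656, 561, 390.
Vertex 258 has 21 neighbors: 219, 250, 319, 640, 985, 872, 990, 822, 937, 963, 555, 380, 478, 593, 846, 277, 125, 304, 433, 965, 390.
Vertex 963 has 21 neighbors: 219, 362, 319, 640, 258, 990, 822, 137, 194, 804, 555, 303, 106, 769, 277, 125, 823, 965, 656, 561, 390.
N(593) = {250, 362, 258, 544, 872, 990, 822, 137, 194, 804, 303, 478, 769, 277, 125, 410, 304, 823, 965, 656, 390}, |N(593)| = 21.
Every vertex has degree 21 (N=36); this is K(9,2), the Kneser graph.
The 3 distinct eigenvalues: [21.0, 1.0, -6.0].
Lovász: ϑ = −36(-6)/(21+-1*(-6)) = 8.
≈ 8.0000000 (to 7 d.p.).

8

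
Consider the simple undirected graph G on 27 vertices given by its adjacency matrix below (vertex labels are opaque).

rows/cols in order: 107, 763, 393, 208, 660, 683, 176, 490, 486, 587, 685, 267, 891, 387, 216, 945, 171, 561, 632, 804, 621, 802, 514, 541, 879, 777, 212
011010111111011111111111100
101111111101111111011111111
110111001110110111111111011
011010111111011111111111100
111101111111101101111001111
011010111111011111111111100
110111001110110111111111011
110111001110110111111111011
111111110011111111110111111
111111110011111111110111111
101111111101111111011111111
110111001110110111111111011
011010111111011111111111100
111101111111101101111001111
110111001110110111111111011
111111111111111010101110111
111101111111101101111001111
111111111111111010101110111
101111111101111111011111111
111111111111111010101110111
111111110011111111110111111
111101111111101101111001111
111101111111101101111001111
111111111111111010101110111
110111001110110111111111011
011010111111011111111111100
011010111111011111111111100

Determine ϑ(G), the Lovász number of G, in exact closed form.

6

N(804) = {107, 763, 393, 208, 660, 683, 176, 490, 486, 587, 685, 267, 891, 387, 216, 171, 632, 621, 802, 514, 879, 777, 212}, |N(804)| = 23.
N(802) = {107, 763, 393, 208, 683, 176, 490, 486, 587, 685, 267, 891, 216, 945, 561, 632, 804, 621, 541, 879, 777, 212}, |N(802)| = 22.
N(393) = {107, 763, 208, 660, 683, 486, 587, 685, 891, 387, 945, 171, 561, 632, 804, 621, 802, 514, 541, 777, 212}, |N(393)| = 21.
N(587) = {107, 763, 393, 208, 660, 683, 176, 490, 685, 267, 891, 387, 216, 945, 171, 561, 632, 804, 802, 514, 541, 879, 777, 212}, |N(587)| = 24.
K_{6,6,5,4,3,3} (perfect); ϑ(G) = α(G) = max{6,6,5,4,3,3} = 6.
Numerically 6.00000000.
Lovász sandwich 6 ≤ 6 ≤ 6: collapsed.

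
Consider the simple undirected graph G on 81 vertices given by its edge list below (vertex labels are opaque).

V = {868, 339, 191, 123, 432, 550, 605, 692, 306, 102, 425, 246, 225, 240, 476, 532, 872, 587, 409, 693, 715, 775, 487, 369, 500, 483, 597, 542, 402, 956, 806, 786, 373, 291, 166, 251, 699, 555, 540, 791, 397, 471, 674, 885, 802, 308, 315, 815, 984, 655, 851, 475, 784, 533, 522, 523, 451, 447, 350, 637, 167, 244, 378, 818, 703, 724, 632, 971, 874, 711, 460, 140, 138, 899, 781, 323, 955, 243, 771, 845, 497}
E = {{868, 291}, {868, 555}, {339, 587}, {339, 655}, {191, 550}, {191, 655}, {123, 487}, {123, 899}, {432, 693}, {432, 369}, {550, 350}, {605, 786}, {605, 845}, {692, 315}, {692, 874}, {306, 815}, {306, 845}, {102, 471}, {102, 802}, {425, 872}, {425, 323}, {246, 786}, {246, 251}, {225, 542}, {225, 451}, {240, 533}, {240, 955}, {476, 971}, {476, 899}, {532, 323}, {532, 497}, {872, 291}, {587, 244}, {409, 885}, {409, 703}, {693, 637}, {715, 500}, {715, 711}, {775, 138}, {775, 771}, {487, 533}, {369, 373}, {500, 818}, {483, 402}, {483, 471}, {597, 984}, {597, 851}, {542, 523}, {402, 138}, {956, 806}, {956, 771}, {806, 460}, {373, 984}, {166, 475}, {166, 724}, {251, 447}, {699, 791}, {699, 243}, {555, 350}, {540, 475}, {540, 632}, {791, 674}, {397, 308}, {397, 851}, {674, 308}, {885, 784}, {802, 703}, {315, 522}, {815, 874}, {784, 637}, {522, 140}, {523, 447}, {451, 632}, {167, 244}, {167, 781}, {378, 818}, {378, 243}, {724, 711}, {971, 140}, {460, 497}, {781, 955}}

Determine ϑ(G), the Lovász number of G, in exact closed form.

81*cos(pi/81)/(cos(pi/81) + 1)

N(487) = {123, 533}, |N(487)| = 2.
N(350) = {550, 555}, |N(350)| = 2.
Vertex 815 has 2 neighbors: 306, 874.
Vertex 291 has 2 neighbors: 868, 872.
deg(v) = 2 for all v (|V|=81); connected 2-regular on 81 ⇒ C_{81}.
spec(A) ≈ [2.0, 1.994, 1.976, 1.946, 1.904, 1.851, 1.787, 1.712, 1.627, 1.532, 1.428, 1.315, 1.194, 1.066, 0.932, 0.792, 0.647, 0.499, 0.347, 0.194, 0.039, -0.116, -0.271, -0.423, -0.574, -0.72, -0.863, -1.0, -1.131, -1.256, -1.372, -1.481, -1.581, -1.671, -1.751, -1.821, -1.879, -1.927, -1.963, -1.986, -1.998] (distinct, 3 d.p.).
λ_max=2, λ_min=-2*cos(pi/81); ϑ = −81·λ_min/(λ_max−λ_min) = 81*cos(pi/81)/(cos(pi/81) + 1).
≈ 40.484765 (to 6 d.p.).
40 ≤ 81*cos(pi/81)/(cos(pi/81) + 1) ≤ 41: both strict.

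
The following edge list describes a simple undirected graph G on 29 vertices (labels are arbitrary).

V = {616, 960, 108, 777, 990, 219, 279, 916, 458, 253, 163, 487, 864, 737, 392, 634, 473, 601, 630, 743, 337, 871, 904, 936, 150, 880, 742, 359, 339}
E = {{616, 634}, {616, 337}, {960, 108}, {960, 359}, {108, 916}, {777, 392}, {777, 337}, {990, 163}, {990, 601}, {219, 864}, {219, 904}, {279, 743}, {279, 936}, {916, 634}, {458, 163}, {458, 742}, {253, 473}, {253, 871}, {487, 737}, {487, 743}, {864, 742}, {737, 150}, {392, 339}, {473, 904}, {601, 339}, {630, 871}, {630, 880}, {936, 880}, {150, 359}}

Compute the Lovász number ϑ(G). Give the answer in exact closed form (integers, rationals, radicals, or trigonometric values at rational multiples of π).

29*cos(pi/29)/(cos(pi/29) + 1)

Vertex 108 has 2 neighbors: 960, 916.
deg(737) = 2; N(737) = {487, 150}.
Vertex 916 has 2 neighbors: 108, 634.
deg(458) = 2; N(458) = {163, 742}.
G on 29 vertices is 2-regular; a single 29-cycle (edge-transitive).
spec(A) ≈ [2.0, 1.95324, 1.81515, 1.59219, 1.29477, 0.93682, 0.53506, 0.10828, -0.32356, -0.74028, -1.12237, -1.45199, -1.71371, -1.89531, -1.98828] (distinct, 5 d.p.).
Lovász: ϑ = −29(-2*cos(pi/29))/(2+-(-1)*2*cos(pi/29)) = 29*cos(pi/29)/(cos(pi/29) + 1).
= 14.4574… (decimal).
α=14, χ(Ḡ)=15; ϑ=29*cos(pi/29)/(cos(pi/29) + 1) lies between (both strict).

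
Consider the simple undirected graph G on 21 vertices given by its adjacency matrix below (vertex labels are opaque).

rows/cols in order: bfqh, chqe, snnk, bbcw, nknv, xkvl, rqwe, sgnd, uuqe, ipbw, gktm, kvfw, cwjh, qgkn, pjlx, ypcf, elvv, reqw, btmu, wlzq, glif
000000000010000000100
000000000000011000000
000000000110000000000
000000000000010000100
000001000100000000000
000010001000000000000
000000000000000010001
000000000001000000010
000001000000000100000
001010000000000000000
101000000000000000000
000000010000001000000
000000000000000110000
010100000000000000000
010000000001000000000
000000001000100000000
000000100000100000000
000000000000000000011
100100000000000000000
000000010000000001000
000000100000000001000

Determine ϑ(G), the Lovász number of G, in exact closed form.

21*cos(pi/21)/(cos(pi/21) + 1)

N(nknv) = {xkvl, ipbw}, |N(nknv)| = 2.
N(kvfw) = {sgnd, pjlx}, |N(kvfw)| = 2.
deg(reqw) = 2; N(reqw) = {wlzq, glif}.
Vertex gktm has 2 neighbors: bfqh, snnk.
2-regular, N=21; this is C_{21}, the 21-cycle.
Distinct eigenvalues (to 4 d.p.): [2.0, 1.9111, 1.6525, 1.247, 0.7307, 0.1495, -0.445, -1.0, -1.4661, -1.8019, -1.9777].
With N=21: ϑ(G) = 21·(-(-1)*2*cos(pi/21))/(2−(-2*cos(pi/21))) = 21*cos(pi/21)/(cos(pi/21) + 1).
= 10.4410325… (decimal).
10 ≤ 21*cos(pi/21)/(cos(pi/21) + 1) ≤ 11: both strict.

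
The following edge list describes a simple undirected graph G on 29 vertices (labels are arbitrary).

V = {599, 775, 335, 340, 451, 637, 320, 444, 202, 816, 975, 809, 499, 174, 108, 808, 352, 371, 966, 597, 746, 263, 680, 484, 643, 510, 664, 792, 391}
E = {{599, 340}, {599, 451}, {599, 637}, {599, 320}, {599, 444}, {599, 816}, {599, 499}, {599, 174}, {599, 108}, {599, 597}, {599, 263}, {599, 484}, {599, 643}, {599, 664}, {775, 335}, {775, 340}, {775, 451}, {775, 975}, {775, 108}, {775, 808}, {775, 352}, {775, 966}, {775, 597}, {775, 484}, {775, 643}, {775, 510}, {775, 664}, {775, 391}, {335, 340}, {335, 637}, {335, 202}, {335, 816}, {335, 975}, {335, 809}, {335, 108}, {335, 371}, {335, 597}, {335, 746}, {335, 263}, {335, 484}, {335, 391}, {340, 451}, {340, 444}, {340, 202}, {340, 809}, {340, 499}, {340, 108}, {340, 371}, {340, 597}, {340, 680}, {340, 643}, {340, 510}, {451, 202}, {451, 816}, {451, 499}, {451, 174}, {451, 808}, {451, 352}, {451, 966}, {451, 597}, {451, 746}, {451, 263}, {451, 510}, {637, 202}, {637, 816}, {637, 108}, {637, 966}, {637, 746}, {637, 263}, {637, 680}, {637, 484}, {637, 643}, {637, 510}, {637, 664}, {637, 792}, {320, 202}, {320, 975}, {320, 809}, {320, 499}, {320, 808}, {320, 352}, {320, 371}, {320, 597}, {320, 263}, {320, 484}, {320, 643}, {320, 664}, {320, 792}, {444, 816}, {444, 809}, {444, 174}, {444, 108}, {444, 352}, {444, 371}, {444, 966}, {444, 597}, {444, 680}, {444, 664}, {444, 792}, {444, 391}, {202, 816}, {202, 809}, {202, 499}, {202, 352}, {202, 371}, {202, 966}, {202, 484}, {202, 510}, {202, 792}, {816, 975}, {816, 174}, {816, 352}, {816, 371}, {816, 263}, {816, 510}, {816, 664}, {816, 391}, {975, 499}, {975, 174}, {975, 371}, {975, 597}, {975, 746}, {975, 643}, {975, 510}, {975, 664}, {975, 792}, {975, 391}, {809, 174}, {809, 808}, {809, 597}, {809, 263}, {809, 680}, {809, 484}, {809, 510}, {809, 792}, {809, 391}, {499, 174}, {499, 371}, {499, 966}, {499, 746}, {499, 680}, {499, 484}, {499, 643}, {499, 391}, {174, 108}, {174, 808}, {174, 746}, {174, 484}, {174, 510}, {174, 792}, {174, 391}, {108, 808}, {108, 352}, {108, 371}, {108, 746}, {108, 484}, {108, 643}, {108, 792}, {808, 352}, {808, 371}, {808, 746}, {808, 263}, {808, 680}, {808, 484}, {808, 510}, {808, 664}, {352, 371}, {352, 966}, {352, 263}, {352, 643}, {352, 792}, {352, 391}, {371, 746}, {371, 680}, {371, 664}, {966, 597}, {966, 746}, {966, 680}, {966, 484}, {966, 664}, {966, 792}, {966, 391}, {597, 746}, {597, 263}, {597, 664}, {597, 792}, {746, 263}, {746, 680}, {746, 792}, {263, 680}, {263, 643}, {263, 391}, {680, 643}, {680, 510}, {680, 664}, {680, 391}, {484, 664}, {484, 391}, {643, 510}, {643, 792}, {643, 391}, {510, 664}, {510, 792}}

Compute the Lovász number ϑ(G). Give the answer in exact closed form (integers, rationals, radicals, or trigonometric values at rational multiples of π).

deg(340) = 14; N(340) = {599, 775, 335, 451, 444, 202, 809, 499, 108, 371, 597, 680, 643, 510}.
deg(451) = 14; N(451) = {599, 775, 340, 202, 816, 499, 174, 808, 352, 966, 597, 746, 263, 510}.
N(263) = {599, 335, 451, 637, 320, 816, 809, 808, 352, 597, 746, 680, 643, 391}, |N(263)| = 14.
deg(444) = 14; N(444) = {599, 340, 816, 809, 174, 108, 352, 371, 966, 597, 680, 664, 792, 391}.
Regular of degree 14 on 29 vertices: strongly regular (29,14,6,7).
A has 3 distinct eigenvalues ≈ [14.0, 2.19258, -3.19258].
Lovász: ϑ = −29(-sqrt(29)/2 - 1/2)/(14+-(-sqrt(29)/2 - 1/2)) = sqrt(29).
≈ 5.385165 (to 6 d.p.).

sqrt(29)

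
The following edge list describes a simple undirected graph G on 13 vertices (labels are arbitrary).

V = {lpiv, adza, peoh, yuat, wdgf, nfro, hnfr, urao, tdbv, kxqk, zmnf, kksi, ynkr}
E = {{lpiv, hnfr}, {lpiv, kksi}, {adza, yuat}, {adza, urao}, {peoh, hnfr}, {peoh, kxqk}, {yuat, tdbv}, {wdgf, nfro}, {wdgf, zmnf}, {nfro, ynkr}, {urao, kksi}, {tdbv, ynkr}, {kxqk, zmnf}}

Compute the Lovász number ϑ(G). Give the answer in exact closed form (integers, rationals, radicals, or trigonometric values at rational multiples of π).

13*cos(pi/13)/(cos(pi/13) + 1)

deg(ynkr) = 2; N(ynkr) = {nfro, tdbv}.
N(yuat) = {adza, tdbv}, |N(yuat)| = 2.
deg(nfro) = 2; N(nfro) = {wdgf, ynkr}.
N(kxqk) = {peoh, zmnf}, |N(kxqk)| = 2.
13-vertex 2-regular graph: a single 13-cycle (edge-transitive).
The 7 distinct eigenvalues: [2.0, 1.77091, 1.13613, 0.24107, -0.70921, -1.49702, -1.94188].
ϑ = −N·λ_min/(λ_max−λ_min) = −13·(-2*cos(pi/13))/(2−(-2*cos(pi/13))) = 13*cos(pi/13)/(cos(pi/13) + 1).
= 6.4041686… (decimal).
Sandwich: α(G)=6 ≤ ϑ(G)=13*cos(pi/13)/(cos(pi/13) + 1) ≤ χ(Ḡ)=7 (both strict).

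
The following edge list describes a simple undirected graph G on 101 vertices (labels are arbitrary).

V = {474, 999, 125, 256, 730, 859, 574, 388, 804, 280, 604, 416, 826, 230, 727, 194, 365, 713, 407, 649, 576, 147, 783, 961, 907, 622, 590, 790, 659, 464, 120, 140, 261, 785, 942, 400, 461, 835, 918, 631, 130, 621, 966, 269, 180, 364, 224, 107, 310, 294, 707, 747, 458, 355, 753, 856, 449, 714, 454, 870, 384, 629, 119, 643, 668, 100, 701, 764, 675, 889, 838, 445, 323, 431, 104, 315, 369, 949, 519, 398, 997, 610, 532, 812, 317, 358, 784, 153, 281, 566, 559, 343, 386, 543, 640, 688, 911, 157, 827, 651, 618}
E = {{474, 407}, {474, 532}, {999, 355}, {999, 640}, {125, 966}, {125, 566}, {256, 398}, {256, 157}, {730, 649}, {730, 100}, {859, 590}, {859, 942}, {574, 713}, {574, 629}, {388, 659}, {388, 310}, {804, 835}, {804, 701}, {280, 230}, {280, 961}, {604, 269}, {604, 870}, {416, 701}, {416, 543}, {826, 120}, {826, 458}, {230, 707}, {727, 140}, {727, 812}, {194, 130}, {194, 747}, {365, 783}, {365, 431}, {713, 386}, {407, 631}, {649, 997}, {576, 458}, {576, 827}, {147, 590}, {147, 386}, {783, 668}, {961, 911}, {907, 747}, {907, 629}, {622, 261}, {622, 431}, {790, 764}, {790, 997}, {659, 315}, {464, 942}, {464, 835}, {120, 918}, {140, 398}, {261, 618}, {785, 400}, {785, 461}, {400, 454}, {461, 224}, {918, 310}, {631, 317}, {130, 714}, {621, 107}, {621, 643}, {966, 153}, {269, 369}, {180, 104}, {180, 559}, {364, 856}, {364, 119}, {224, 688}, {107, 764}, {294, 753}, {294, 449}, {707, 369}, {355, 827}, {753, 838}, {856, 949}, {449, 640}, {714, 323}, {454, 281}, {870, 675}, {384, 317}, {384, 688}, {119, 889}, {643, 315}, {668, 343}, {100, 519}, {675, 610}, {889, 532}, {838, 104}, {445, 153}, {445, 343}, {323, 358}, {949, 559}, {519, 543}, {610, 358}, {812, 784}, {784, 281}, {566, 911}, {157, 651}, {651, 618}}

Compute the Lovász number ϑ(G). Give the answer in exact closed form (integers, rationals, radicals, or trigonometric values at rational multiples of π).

101*cos(pi/101)/(cos(pi/101) + 1)

Vertex 119 has 2 neighbors: 364, 889.
N(364) = {856, 119}, |N(364)| = 2.
Vertex 668 has 2 neighbors: 783, 343.
Vertex 621 has 2 neighbors: 107, 643.
deg(v) = 2 for all v (|V|=101); the odd cycle C_{101}.
spec(A) ≈ [2.0, 1.996, 1.985, 1.965, 1.938, 1.904, 1.862, 1.813, 1.757, 1.695, 1.625, 1.55, 1.468, 1.381, 1.288, 1.191, 1.088, 0.982, 0.872, 0.758, 0.642, 0.523, 0.402, 0.279, 0.155, 0.031, -0.093, -0.217, -0.34, -0.462, -0.582, -0.7, -0.815, -0.927, -1.036, -1.14, -1.24, -1.335, -1.425, -1.51, -1.588, -1.661, -1.727, -1.786, -1.839, -1.884, -1.922, -1.953, -1.976, -1.991, -1.999] (distinct, 3 d.p.).
Lovász (edge-transitive): ϑ = −101·(-2*cos(pi/101))/((2)−(-2*cos(pi/101))) = 101*cos(pi/101)/(cos(pi/101) + 1).
Numerically 50.4878.
Lovász sandwich 50 ≤ 101*cos(pi/101)/(cos(pi/101) + 1) ≤ 51: both strict.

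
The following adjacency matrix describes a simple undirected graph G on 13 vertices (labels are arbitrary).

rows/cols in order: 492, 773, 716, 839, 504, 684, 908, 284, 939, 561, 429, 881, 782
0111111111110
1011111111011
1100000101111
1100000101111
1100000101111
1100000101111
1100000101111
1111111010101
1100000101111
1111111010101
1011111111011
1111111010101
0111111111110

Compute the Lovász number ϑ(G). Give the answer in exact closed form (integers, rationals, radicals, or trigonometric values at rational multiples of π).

6

N(429) = {492, 716, 839, 504, 684, 908, 284, 939, 561, 881, 782}, |N(429)| = 11.
Vertex 684 has 7 neighbors: 492, 773, 284, 561, 429, 881, 782.
N(716) = {492, 773, 284, 561, 429, 881, 782}, |N(716)| = 7.
N(773) = {492, 716, 839, 504, 684, 908, 284, 939, 561, 881, 782}, |N(773)| = 11.
G = K_{6,3,2,2}: α = 6 = χ(Ḡ), so ϑ = 6.
≈ 6.000000000 (to 9 d.p.).
Check 6 ≤ 6 ≤ 6: collapsed.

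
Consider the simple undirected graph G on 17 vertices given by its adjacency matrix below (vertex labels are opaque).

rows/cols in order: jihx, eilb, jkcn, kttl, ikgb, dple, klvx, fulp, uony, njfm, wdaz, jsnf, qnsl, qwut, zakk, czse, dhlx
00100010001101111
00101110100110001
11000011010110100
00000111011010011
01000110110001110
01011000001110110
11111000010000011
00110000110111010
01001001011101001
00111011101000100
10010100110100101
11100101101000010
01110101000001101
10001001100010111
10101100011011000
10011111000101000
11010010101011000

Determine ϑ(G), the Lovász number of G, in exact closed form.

N(wdaz) = {jihx, kttl, dple, uony, njfm, jsnf, zakk, dhlx}, |N(wdaz)| = 8.
Vertex jsnf has 8 neighbors: jihx, eilb, jkcn, dple, fulp, uony, wdaz, czse.
Vertex fulp has 8 neighbors: jkcn, kttl, uony, njfm, jsnf, qnsl, qwut, czse.
deg(dhlx) = 8; N(dhlx) = {jihx, eilb, kttl, klvx, uony, wdaz, qnsl, qwut}.
8-regular, N=17; strongly regular (17,8,3,4).
The 3 distinct eigenvalues: [8.0, 1.5616, -2.5616].
Lovász (edge-transitive): ϑ = −17·(-sqrt(17)/2 - 1/2)/((8)−(-sqrt(17)/2 - 1/2)) = sqrt(17).
= 4.12310563… (decimal).

sqrt(17)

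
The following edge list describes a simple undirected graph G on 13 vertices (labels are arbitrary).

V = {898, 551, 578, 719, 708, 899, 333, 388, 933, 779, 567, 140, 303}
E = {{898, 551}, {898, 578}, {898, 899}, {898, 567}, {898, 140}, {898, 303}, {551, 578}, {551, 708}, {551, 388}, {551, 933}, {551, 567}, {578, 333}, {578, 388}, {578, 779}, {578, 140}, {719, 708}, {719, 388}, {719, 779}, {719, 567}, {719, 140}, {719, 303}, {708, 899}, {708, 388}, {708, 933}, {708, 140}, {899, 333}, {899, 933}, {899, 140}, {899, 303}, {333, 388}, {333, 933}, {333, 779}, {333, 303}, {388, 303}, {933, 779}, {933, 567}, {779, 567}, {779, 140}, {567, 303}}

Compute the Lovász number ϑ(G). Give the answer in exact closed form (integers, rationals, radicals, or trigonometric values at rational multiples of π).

N(708) = {551, 719, 899, 388, 933, 140}, |N(708)| = 6.
Vertex 551 has 6 neighbors: 898, 578, 708, 388, 933, 567.
Vertex 303 has 6 neighbors: 898, 719, 899, 333, 388, 567.
Vertex 578 has 6 neighbors: 898, 551, 333, 388, 779, 140.
G on 13 vertices is 6-regular; SR(13,6,2,3) — a Paley graph.
The 3 distinct eigenvalues: [6.0, 1.302776, -2.302776].
λ_max=6, λ_min=-sqrt(13)/2 - 1/2; ϑ = −13·λ_min/(λ_max−λ_min) = sqrt(13).
Numerically 3.6055513.

sqrt(13)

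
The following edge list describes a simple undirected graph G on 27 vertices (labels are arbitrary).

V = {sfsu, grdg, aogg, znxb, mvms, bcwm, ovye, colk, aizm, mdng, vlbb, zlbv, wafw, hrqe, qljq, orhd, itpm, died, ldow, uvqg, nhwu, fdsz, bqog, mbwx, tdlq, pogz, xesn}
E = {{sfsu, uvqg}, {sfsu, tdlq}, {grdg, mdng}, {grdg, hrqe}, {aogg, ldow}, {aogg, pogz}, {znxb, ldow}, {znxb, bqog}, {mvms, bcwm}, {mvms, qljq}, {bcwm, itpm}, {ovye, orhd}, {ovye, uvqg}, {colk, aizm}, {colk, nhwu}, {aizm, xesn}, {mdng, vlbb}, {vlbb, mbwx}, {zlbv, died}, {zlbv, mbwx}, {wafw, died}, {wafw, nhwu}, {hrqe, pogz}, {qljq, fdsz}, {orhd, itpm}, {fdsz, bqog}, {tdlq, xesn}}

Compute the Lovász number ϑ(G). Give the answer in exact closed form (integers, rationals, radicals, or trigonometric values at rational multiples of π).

N(vlbb) = {mdng, mbwx}, |N(vlbb)| = 2.
N(ldow) = {aogg, znxb}, |N(ldow)| = 2.
Vertex mdng has 2 neighbors: grdg, vlbb.
deg(uvqg) = 2; N(uvqg) = {sfsu, ovye}.
Every vertex has degree 2 (N=27); this is C_{27}, the 27-cycle.
The 14 distinct eigenvalues: [2.0, 1.94609, 1.787265, 1.532089, 1.194317, 0.79216, 0.347296, -0.11629, -0.573606, -1.0, -1.372483, -1.670976, -1.879385, -1.986477].
−27·(-2*cos(pi/27)) / ((2)−(-2*cos(pi/27))) = 27*cos(pi/27)/(cos(pi/27) + 1) = ϑ(G).
≈ 13.4542 (to 4 d.p.).
Sandwich: α(G)=13 ≤ ϑ(G)=27*cos(pi/27)/(cos(pi/27) + 1) ≤ χ(Ḡ)=14 (both strict).

27*cos(pi/27)/(cos(pi/27) + 1)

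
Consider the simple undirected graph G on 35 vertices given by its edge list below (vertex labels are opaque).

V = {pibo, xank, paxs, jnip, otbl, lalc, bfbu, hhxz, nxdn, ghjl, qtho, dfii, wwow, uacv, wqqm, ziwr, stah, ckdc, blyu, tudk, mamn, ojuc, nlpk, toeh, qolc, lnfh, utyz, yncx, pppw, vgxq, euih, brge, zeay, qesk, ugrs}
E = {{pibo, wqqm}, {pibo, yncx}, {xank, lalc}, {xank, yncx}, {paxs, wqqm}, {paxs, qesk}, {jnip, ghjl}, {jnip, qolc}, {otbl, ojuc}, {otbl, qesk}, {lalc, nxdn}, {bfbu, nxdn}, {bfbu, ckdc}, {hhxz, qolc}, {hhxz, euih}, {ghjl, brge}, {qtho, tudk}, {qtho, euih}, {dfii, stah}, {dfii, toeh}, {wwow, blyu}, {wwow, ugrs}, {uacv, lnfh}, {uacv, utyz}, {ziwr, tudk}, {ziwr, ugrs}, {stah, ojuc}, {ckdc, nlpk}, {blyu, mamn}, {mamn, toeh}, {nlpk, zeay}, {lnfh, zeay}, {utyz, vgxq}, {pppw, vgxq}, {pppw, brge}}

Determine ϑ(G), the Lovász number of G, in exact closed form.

35*cos(pi/35)/(cos(pi/35) + 1)

N(qesk) = {paxs, otbl}, |N(qesk)| = 2.
deg(qolc) = 2; N(qolc) = {jnip, hhxz}.
Vertex ghjl has 2 neighbors: jnip, brge.
Vertex ugrs has 2 neighbors: wwow, ziwr.
35-vertex 2-regular graph: the odd cycle C_{35}.
The 18 distinct eigenvalues: [2.0, 1.9679, 1.8725, 1.7169, 1.5061, 1.247, 0.9477, 0.618, 0.2685, -0.0897, -0.445, -0.7861, -1.1018, -1.3821, -1.618, -1.8019, -1.9279, -1.9919].
With N=35: ϑ(G) = 35·(-(-1)*2*cos(pi/35))/(2−(-2*cos(pi/35))) = 35*cos(pi/35)/(cos(pi/35) + 1).
Numerically 17.4647.
Lovász sandwich 17 ≤ 35*cos(pi/35)/(cos(pi/35) + 1) ≤ 18: both strict.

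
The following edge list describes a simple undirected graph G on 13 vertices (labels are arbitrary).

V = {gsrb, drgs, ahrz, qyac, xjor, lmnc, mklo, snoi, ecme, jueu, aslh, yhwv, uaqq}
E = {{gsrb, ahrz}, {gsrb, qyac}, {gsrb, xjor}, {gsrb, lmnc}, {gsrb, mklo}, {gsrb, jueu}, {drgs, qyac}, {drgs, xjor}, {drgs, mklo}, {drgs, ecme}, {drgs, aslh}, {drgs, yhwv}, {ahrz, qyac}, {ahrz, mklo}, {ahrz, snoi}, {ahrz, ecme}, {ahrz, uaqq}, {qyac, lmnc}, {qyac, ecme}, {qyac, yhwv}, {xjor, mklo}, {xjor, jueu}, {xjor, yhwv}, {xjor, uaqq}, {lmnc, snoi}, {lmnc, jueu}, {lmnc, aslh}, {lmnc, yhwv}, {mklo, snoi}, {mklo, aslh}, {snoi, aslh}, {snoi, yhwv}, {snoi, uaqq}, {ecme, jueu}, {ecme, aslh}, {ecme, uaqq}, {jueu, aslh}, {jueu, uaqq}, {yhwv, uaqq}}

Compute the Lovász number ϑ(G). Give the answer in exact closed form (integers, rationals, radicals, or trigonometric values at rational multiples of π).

deg(ahrz) = 6; N(ahrz) = {gsrb, qyac, mklo, snoi, ecme, uaqq}.
Vertex jueu has 6 neighbors: gsrb, xjor, lmnc, ecme, aslh, uaqq.
N(mklo) = {gsrb, drgs, ahrz, xjor, snoi, aslh}, |N(mklo)| = 6.
N(uaqq) = {ahrz, xjor, snoi, ecme, jueu, yhwv}, |N(uaqq)| = 6.
deg(v) = 6 for all v (|V|=13); strongly regular (13,6,2,3).
The 3 distinct eigenvalues: [6.0, 1.3028, -2.3028].
With N=13: ϑ(G) = 13·(-(-sqrt(13)/2 - 1/2))/(6−(-sqrt(13)/2 - 1/2)) = sqrt(13).
≈ 3.6055513 (to 7 d.p.).

sqrt(13)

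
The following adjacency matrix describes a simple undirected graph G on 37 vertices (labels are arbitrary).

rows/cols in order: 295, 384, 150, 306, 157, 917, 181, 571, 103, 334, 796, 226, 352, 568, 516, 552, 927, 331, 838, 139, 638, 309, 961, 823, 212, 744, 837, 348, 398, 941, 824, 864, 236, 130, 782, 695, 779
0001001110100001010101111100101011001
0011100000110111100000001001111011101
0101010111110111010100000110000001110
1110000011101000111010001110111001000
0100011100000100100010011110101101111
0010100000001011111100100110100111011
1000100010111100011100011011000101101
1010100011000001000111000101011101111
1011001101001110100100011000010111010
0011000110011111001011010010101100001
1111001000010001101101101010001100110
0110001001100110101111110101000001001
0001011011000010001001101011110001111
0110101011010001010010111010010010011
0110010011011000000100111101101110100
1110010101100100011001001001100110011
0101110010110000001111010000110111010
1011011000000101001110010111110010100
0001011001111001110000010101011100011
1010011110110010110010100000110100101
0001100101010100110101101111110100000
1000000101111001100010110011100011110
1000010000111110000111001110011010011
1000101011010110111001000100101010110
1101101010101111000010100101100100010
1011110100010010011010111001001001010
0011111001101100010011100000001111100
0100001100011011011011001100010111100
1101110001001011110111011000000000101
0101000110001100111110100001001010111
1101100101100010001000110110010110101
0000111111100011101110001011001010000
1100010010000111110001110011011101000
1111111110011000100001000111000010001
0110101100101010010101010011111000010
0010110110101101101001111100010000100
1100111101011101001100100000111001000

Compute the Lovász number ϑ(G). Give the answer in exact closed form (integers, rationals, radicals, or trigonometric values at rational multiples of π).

sqrt(37)

N(130) = {295, 384, 150, 306, 157, 917, 181, 571, 103, 226, 352, 927, 309, 744, 837, 348, 236, 779}, |N(130)| = 18.
deg(744) = 18; N(744) = {295, 150, 306, 157, 917, 571, 226, 516, 331, 838, 638, 961, 823, 212, 348, 824, 130, 695}.
N(941) = {384, 306, 571, 103, 352, 568, 927, 331, 838, 139, 638, 961, 348, 824, 236, 782, 695, 779}, |N(941)| = 18.
deg(398) = 18; N(398) = {295, 384, 306, 157, 917, 334, 352, 516, 552, 927, 331, 139, 638, 309, 823, 212, 782, 779}.
Regular of degree 18 on 37 vertices: SR(37,18,8,9) — a Paley graph.
Distinct eigenvalues (to 3 d.p.): [18.0, 2.541, -3.541].
Lovász: ϑ = −37(-sqrt(37)/2 - 1/2)/(18+-(-sqrt(37)/2 - 1/2)) = sqrt(37).
= 6.0828… (decimal).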